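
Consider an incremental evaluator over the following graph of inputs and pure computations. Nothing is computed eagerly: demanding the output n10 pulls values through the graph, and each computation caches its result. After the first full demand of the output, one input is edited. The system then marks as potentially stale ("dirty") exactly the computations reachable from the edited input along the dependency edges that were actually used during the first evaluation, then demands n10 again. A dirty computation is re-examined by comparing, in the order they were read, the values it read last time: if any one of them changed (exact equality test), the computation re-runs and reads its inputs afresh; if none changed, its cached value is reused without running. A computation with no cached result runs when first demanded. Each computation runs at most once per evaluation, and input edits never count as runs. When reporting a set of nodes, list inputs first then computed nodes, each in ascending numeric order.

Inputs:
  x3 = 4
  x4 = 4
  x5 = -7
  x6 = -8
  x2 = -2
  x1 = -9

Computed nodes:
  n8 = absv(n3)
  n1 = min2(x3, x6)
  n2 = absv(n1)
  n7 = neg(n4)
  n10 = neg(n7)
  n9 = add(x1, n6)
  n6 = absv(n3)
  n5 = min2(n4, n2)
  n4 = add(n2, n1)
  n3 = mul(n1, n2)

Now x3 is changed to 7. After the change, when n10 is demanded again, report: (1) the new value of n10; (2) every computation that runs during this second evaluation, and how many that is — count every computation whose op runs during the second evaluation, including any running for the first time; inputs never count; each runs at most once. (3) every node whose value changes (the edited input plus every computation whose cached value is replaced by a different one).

n10 now evaluates to 0.
Run set: n1 (1 run).
Changed values: x3.
The important point: n1 recomputes to an identical value, and the output ends up unchanged.

Initial pass — values computed on the first demand:
  n1 = min2(4, -8) = -8
  n2 = absv(-8) = 8
  n4 = add(8, -8) = 0
  n7 = neg(0) = 0
  n10 = neg(0) = 0

Second demand — change propagation:
  n1: re-runs because x3 4->7; new result -8 (unchanged).
  n2: re-examined; everything it read last time is the same (n1 unchanged) — cache 8 kept, no run.
  n4: re-examined; everything it read last time is the same (n2 unchanged, n1 unchanged) — cache 0 kept, no run.
  n7: re-examined; everything it read last time is the same (n4 unchanged) — cache 0 kept, no run.
  n10: re-examined; everything it read last time is the same (n7 unchanged) — cache 0 kept, no run.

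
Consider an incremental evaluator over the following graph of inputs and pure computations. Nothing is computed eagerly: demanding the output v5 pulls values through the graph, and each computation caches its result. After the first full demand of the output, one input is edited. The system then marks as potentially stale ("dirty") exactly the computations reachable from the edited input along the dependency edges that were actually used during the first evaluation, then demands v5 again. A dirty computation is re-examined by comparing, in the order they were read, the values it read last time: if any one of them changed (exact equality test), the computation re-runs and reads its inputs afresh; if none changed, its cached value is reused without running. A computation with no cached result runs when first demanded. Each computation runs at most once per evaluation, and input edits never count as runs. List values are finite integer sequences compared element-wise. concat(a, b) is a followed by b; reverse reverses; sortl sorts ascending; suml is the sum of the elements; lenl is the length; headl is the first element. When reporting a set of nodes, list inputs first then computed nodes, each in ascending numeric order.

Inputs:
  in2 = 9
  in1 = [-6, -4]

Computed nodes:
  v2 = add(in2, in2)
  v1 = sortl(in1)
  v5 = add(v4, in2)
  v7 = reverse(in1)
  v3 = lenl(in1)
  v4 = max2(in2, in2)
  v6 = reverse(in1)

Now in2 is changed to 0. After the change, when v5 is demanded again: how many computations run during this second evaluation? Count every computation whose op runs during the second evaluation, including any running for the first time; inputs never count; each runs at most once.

Run set: v4, v5 (2 run).

Initial pass — values computed on the first demand:
  v4 = max2(9, 9) = 9
  v5 = add(9, 9) = 18

Second demand — change propagation:
  v4: re-runs because in2 9->0; in2 9->0; new result 0.
  v5: re-runs because v4 9->0; in2 9->0; new result 0.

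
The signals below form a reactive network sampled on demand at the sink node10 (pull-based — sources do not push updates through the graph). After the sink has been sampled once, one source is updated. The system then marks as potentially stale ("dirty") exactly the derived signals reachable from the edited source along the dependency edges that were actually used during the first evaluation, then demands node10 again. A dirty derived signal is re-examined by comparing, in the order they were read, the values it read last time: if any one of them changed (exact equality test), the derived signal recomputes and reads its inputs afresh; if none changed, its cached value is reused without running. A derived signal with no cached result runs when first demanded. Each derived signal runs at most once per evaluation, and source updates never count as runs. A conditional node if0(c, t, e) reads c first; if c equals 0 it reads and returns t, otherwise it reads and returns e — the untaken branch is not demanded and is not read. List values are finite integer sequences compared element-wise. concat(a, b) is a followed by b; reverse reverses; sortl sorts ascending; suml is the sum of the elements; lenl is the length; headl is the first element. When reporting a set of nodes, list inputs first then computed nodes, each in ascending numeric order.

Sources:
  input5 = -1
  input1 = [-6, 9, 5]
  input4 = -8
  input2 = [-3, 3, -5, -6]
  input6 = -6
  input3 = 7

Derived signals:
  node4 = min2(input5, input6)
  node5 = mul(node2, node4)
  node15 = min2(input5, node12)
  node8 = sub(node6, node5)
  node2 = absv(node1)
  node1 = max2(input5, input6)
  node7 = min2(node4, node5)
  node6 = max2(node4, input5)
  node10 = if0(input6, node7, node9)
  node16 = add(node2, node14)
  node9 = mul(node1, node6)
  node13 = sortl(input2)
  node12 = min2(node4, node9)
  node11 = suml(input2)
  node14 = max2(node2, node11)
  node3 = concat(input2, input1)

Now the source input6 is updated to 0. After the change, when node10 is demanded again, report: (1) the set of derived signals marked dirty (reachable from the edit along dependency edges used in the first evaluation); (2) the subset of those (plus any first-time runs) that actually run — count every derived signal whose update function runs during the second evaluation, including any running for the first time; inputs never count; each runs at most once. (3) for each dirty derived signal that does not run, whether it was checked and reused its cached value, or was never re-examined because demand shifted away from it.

Initial pass — values computed on the first demand:
  node1 = max2(-1, -6) = -1
  node4 = min2(-1, -6) = -6
  node6 = max2(-6, -1) = -1
  node9 = mul(-1, -1) = 1
  node10 = if0(input6=-6 -> else branch node9) = 1

Second demand — change propagation:
  node1: re-runs because input6 -6->0; new result 0.
  node2: newly demanded (no cache) — executes and yields 0.
  node4: re-runs because input6 -6->0; new result -1.
  node5: newly demanded (no cache) — executes and yields 0.
  node6: dirty yet unreached — the second evaluation never asks for it.
  node7: newly demanded (no cache) — executes and yields -1.
  node9: dirty yet unreached — the second evaluation never asks for it.
  node10: re-runs because input6 -6->0; new result -1.

The important point: the flipped condition redirects demand; node6, node9 are left stale, never re-checked.

Dirty set: node1, node4, node6, node9, node10.
Run set: node1, node2, node4, node5, node7, node10 (6 run).
Left stale — demand moved off them: node6, node9.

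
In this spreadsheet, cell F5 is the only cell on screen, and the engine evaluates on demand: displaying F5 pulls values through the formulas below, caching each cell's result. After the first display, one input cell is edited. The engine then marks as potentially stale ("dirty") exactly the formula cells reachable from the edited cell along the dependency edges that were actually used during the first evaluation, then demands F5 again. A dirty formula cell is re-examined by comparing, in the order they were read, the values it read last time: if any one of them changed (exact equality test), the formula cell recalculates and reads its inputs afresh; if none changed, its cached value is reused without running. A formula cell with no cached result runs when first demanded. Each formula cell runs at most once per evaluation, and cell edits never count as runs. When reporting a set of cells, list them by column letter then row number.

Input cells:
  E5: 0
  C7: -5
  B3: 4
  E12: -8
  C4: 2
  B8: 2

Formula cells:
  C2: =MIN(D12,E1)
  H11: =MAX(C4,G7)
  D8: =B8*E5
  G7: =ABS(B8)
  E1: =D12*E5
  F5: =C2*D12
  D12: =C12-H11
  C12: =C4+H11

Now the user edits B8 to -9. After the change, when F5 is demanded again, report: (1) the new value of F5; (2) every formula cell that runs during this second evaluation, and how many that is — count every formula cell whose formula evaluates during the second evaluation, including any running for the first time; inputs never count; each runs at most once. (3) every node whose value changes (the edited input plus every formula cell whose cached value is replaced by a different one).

F5 now evaluates to 0.
Run set: C12, D12, G7, H11 (4 run).
Changed values: B8, C12, G7, H11.
The important point: D12 recomputes to an identical value, and the output ends up unchanged.

Initial pass — values computed on the first demand:
  G7 = ABS(2) = 2
  H11 = MAX(2, 2) = 2
  C12 = 2 + 2 = 4
  D12 = 4 - 2 = 2
  E1 = 2 * 0 = 0
  C2 = MIN(2, 0) = 0
  F5 = 0 * 2 = 0

Second demand — change propagation:
  G7: re-runs because B8 2->-9; new result 9.
  H11: re-runs because G7 2->9; new result 9.
  C12: re-runs because H11 2->9; new result 11.
  D12: re-runs because C12 4->11; H11 2->9; new result 2 (unchanged).
  E1: re-examined; everything it read last time is the same (D12 unchanged, E5 unchanged) — cache 0 kept, no run.
  C2: re-examined; everything it read last time is the same (D12 unchanged, E1 unchanged) — cache 0 kept, no run.
  F5: re-examined; everything it read last time is the same (C2 unchanged, D12 unchanged) — cache 0 kept, no run.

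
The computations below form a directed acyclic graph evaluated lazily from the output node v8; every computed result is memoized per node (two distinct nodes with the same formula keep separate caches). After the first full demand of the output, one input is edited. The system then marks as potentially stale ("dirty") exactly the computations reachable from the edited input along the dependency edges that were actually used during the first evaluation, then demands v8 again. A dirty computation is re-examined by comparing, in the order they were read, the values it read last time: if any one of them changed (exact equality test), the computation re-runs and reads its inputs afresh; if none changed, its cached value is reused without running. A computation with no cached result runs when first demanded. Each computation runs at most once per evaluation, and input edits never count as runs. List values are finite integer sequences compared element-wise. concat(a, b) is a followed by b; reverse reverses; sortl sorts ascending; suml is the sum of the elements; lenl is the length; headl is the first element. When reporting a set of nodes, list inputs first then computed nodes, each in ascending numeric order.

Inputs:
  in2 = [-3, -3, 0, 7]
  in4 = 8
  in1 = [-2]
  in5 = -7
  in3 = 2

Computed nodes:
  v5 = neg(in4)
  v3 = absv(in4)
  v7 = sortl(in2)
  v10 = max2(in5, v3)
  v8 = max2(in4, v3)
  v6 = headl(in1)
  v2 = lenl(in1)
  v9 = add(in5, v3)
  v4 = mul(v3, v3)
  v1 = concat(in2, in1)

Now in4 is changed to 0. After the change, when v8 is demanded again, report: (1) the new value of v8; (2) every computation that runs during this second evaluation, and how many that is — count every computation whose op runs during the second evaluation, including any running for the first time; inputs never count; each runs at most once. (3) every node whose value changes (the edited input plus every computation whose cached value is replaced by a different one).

Demanding v8 again yields 0.
2 computations run: v3, v8.
The nodes whose values change: in4, v3, v8.

First demand of the output computes:
  v3 = absv(8) = 8
  v8 = max2(8, 8) = 8

After the edit, cleaning proceeds:
  v3: a read changed (in4 8->0) — executes, giving 0.
  v8: a read changed (in4 8->0; v3 8->0) — executes, giving 0.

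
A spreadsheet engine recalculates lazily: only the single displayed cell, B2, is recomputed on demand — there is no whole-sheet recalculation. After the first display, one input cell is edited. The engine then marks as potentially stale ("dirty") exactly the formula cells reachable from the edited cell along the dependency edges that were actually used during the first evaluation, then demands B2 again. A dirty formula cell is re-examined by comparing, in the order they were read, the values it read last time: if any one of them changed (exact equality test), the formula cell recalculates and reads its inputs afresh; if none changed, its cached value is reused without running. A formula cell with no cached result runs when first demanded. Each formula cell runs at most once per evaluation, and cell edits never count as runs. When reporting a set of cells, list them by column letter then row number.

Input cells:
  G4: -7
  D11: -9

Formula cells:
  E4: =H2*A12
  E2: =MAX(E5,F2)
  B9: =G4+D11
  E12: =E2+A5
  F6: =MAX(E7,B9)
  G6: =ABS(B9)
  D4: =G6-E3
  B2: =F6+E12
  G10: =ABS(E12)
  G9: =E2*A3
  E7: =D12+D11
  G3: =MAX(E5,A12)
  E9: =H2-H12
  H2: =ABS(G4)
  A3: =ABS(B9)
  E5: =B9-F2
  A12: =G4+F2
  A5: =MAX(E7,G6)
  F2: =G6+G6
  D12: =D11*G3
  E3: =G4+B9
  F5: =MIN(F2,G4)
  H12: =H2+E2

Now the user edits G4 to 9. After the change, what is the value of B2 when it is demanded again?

First evaluation (everything demanded from the output):
  B9 = -7 + -9 = -16
  G6 = ABS(-16) = 16
  F2 = 16 + 16 = 32
  A12 = -7 + 32 = 25
  E5 = -16 - 32 = -48
  E2 = MAX(-48, 32) = 32
  G3 = MAX(-48, 25) = 25
  D12 = -9 * 25 = -225
  E7 = -225 + -9 = -234
  A5 = MAX(-234, 16) = 16
  E12 = 32 + 16 = 48
  F6 = MAX(-234, -16) = -16
  B2 = -16 + 48 = 32

Propagation after the edit:
  B9: runs — G4 -7->9; result 0.
  G6: runs — B9 -16->0; result 0.
  F2: runs — G6 16->0; G6 16->0; result 0.
  A12: runs — G4 -7->9; F2 32->0; result 9.
  E5: runs — B9 -16->0; F2 32->0; result 0.
  E2: runs — E5 -48->0; F2 32->0; result 0.
  G3: runs — E5 -48->0; A12 25->9; result 9.
  D12: runs — G3 25->9; result -81.
  E7: runs — D12 -225->-81; result -90.
  A5: runs — E7 -234->-90; G6 16->0; result 0.
  E12: runs — E2 32->0; A5 16->0; result 0.
  F6: runs — E7 -234->-90; B9 -16->0; result 0.
  B2: runs — F6 -16->0; E12 48->0; result 0.

New value of B2: 0.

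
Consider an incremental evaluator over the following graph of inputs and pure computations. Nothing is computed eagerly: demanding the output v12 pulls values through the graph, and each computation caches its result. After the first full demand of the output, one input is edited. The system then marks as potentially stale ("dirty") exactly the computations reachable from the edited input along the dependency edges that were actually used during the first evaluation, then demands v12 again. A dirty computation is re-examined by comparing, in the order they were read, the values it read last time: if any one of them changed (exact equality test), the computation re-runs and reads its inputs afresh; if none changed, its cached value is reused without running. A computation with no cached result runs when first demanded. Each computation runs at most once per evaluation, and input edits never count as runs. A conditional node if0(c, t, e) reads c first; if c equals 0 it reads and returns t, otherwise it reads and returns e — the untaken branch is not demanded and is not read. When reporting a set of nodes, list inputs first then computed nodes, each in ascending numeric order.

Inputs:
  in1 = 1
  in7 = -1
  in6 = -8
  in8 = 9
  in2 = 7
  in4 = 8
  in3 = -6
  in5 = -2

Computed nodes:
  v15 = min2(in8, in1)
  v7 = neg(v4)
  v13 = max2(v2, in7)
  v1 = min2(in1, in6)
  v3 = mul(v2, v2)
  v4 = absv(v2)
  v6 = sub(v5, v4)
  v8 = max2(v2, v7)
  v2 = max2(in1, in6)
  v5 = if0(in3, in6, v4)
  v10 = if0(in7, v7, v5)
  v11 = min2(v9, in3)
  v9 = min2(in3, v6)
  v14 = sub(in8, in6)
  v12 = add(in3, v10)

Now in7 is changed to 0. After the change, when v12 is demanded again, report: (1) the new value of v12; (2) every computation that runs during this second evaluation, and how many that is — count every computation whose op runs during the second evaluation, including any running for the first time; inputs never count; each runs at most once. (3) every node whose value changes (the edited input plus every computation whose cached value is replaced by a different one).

v12 now evaluates to -7.
Run set: v7, v10, v12 (3 run).
Changed values: in7, v10, v12.
The important point: the flipped condition pulls in fresh nodes; v7 runs for the first time.

Initial pass — values computed on the first demand:
  v2 = max2(1, -8) = 1
  v4 = absv(1) = 1
  v5 = if0(in3=-6 -> else branch v4) = 1
  v10 = if0(in7=-1 -> else branch v5) = 1
  v12 = add(-6, 1) = -5

Second demand — change propagation:
  v7: newly demanded (no cache) — executes and yields -1.
  v10: re-runs because in7 -1->0; new result -1.
  v12: re-runs because v10 1->-1; new result -7.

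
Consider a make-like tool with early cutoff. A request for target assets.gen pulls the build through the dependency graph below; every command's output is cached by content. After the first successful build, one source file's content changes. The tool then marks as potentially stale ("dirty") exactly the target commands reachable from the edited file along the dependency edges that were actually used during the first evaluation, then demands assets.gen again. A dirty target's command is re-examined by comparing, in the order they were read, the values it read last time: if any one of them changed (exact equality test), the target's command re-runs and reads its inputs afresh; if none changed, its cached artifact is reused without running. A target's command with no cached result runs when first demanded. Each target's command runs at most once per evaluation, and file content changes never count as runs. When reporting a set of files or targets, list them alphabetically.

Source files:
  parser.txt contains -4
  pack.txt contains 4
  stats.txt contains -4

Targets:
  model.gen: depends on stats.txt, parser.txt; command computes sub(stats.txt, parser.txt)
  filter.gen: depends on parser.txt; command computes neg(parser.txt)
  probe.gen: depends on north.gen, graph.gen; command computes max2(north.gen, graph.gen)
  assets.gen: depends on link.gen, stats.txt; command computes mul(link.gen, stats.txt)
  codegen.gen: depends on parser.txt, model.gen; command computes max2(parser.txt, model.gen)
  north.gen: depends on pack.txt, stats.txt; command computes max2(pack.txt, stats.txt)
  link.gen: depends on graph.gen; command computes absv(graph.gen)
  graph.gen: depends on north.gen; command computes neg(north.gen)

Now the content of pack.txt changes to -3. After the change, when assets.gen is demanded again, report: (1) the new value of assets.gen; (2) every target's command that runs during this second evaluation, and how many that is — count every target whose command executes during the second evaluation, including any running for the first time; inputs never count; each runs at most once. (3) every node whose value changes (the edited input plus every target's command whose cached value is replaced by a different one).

First demand of the output computes:
  north.gen = max2(4, -4) = 4
  graph.gen = neg(4) = -4
  link.gen = absv(-4) = 4
  assets.gen = mul(4, -4) = -16

After the edit, cleaning proceeds:
  north.gen: a read changed (pack.txt 4->-3) — executes, giving -3.
  graph.gen: a read changed (north.gen 4->-3) — executes, giving 3.
  link.gen: a read changed (graph.gen -4->3) — executes, giving 3.
  assets.gen: a read changed (link.gen 4->3) — executes, giving -12.

Demanding assets.gen again yields -12.
4 target commands run: assets.gen, graph.gen, link.gen, north.gen.
The nodes whose values change: assets.gen, graph.gen, link.gen, north.gen, pack.txt.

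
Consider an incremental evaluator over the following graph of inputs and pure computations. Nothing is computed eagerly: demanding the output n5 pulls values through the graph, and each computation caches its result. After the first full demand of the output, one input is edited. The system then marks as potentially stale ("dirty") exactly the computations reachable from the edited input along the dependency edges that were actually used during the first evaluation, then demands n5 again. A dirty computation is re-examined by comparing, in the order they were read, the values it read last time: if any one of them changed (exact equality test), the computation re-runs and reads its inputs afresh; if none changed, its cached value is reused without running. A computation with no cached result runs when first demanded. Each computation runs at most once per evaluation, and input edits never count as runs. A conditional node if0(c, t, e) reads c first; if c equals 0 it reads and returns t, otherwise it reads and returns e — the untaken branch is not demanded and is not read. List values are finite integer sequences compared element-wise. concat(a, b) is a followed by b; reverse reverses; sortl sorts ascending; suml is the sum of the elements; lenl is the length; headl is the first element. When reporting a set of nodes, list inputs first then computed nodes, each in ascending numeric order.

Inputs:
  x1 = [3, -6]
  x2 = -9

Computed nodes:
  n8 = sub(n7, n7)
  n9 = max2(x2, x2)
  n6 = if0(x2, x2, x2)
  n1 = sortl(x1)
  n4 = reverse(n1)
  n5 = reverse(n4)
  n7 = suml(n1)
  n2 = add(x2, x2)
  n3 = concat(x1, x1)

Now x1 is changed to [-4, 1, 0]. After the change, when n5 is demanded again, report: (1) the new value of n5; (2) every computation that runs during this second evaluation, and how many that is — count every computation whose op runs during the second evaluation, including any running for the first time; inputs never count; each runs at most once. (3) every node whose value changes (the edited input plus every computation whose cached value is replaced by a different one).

n5 now evaluates to [-4, 0, 1].
Run set: n1, n4, n5 (3 run).
Changed values: x1, n1, n4, n5.

Initial pass — values computed on the first demand:
  n1 = sortl([3, -6]) = [-6, 3]
  n4 = reverse([-6, 3]) = [3, -6]
  n5 = reverse([3, -6]) = [-6, 3]

Second demand — change propagation:
  n1: re-runs because x1 [3, -6]->[-4, 1, 0]; new result [-4, 0, 1].
  n4: re-runs because n1 [-6, 3]->[-4, 0, 1]; new result [1, 0, -4].
  n5: re-runs because n4 [3, -6]->[1, 0, -4]; new result [-4, 0, 1].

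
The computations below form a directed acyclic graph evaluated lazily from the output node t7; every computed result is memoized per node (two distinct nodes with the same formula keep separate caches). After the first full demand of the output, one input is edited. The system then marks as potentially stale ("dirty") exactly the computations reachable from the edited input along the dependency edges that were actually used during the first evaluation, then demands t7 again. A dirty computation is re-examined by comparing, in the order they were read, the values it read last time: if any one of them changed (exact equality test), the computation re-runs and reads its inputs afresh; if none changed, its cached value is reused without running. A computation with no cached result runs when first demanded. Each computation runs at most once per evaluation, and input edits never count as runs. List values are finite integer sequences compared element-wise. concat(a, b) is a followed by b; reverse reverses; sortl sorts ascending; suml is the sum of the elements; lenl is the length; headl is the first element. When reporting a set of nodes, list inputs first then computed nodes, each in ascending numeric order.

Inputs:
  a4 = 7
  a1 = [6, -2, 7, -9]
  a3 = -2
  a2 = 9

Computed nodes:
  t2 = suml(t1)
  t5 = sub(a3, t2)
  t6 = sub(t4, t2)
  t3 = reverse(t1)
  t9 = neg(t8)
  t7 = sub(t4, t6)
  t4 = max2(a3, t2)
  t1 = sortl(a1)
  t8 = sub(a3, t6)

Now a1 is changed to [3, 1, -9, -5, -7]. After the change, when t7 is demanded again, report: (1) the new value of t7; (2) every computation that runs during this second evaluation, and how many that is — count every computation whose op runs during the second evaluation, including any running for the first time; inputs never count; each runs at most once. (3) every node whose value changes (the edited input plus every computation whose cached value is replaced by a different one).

Demanding t7 again yields -17.
5 computations run: t1, t2, t4, t6, t7.
The nodes whose values change: a1, t1, t2, t4, t6, t7.

First demand of the output computes:
  t1 = sortl([6, -2, 7, -9]) = [-9, -2, 6, 7]
  t2 = suml([-9, -2, 6, 7]) = 2
  t4 = max2(-2, 2) = 2
  t6 = sub(2, 2) = 0
  t7 = sub(2, 0) = 2

After the edit, cleaning proceeds:
  t1: a read changed (a1 [6, -2, 7, -9]->[3, 1, -9, -5, -7]) — executes, giving [-9, -7, -5, 1, 3].
  t2: a read changed (t1 [-9, -2, 6, 7]->[-9, -7, -5, 1, 3]) — executes, giving -17.
  t4: a read changed (t2 2->-17) — executes, giving -2.
  t6: a read changed (t4 2->-2; t2 2->-17) — executes, giving 15.
  t7: a read changed (t4 2->-2; t6 0->15) — executes, giving -17.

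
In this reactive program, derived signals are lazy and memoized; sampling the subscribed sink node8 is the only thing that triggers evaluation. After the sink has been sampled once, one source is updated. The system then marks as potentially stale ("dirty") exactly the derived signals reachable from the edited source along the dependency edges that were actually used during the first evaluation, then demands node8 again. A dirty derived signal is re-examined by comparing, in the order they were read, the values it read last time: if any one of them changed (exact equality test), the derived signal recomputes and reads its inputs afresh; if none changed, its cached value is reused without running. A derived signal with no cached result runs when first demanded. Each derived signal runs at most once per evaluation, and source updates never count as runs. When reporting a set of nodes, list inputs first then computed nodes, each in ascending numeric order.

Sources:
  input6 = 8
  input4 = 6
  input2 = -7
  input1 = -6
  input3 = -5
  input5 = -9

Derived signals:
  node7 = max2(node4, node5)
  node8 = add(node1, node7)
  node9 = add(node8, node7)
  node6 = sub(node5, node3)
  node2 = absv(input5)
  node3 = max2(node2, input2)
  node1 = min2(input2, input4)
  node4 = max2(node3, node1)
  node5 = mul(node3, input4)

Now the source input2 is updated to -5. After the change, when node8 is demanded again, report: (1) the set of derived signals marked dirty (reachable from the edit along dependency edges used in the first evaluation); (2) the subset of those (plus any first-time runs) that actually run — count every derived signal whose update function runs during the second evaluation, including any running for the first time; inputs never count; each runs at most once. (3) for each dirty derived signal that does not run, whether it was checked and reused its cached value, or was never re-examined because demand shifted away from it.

The edit dirties: node1, node3, node4, node5, node7, node8.
4 derived signals run: node1, node3, node4, node8.
Cache hits after checking: node5, node7.
Note where the cutoff bites: node5 is checked, finds nothing changed, and keeps its cache.

First demand of the output computes:
  node1 = min2(-7, 6) = -7
  node2 = absv(-9) = 9
  node3 = max2(9, -7) = 9
  node4 = max2(9, -7) = 9
  node5 = mul(9, 6) = 54
  node7 = max2(9, 54) = 54
  node8 = add(-7, 54) = 47

After the edit, cleaning proceeds:
  node1: a read changed (input2 -7->-5) — executes, giving -5.
  node3: a read changed (input2 -7->-5) — executes, giving 9 — identical to its old value.
  node4: a read changed (node1 -7->-5) — executes, giving 9 — identical to its old value.
  node5: dirty, but its reads are unchanged (node3 unchanged, input4 unchanged); cached 54 stands.
  node7: dirty, but its reads are unchanged (node4 unchanged, node5 unchanged); cached 54 stands.
  node8: a read changed (node1 -7->-5) — executes, giving 49.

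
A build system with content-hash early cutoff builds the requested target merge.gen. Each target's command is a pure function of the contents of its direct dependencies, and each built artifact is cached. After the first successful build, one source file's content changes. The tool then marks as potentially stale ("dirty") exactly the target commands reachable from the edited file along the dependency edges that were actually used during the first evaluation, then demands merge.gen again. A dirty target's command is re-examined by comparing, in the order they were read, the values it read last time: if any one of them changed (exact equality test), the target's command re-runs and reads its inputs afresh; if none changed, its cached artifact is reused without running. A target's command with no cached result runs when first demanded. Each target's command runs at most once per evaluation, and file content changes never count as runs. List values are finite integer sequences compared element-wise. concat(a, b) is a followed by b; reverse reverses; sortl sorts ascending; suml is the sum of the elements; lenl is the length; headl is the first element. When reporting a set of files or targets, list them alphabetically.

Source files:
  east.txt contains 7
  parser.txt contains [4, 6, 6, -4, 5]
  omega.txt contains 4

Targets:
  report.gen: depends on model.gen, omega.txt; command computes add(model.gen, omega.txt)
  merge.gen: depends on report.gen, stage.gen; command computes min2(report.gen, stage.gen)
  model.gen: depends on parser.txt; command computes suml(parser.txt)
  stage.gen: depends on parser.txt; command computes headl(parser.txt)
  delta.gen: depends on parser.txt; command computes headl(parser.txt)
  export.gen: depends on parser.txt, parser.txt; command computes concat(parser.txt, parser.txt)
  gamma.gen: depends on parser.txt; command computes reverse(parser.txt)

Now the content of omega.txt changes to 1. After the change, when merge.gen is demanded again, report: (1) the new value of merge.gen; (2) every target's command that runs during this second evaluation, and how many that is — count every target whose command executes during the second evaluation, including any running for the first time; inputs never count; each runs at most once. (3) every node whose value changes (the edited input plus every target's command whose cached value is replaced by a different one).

New value of merge.gen: 4.
Target commands that run: merge.gen, report.gen — 2 in total.
Values that change: omega.txt, report.gen.

First evaluation (everything demanded from the output):
  model.gen = suml([4, 6, 6, -4, 5]) = 17
  report.gen = add(17, 4) = 21
  stage.gen = headl([4, 6, 6, -4, 5]) = 4
  merge.gen = min2(21, 4) = 4

Propagation after the edit:
  report.gen: runs — omega.txt 4->1; result 18.
  merge.gen: runs — report.gen 21->18; result 4 (same value as before).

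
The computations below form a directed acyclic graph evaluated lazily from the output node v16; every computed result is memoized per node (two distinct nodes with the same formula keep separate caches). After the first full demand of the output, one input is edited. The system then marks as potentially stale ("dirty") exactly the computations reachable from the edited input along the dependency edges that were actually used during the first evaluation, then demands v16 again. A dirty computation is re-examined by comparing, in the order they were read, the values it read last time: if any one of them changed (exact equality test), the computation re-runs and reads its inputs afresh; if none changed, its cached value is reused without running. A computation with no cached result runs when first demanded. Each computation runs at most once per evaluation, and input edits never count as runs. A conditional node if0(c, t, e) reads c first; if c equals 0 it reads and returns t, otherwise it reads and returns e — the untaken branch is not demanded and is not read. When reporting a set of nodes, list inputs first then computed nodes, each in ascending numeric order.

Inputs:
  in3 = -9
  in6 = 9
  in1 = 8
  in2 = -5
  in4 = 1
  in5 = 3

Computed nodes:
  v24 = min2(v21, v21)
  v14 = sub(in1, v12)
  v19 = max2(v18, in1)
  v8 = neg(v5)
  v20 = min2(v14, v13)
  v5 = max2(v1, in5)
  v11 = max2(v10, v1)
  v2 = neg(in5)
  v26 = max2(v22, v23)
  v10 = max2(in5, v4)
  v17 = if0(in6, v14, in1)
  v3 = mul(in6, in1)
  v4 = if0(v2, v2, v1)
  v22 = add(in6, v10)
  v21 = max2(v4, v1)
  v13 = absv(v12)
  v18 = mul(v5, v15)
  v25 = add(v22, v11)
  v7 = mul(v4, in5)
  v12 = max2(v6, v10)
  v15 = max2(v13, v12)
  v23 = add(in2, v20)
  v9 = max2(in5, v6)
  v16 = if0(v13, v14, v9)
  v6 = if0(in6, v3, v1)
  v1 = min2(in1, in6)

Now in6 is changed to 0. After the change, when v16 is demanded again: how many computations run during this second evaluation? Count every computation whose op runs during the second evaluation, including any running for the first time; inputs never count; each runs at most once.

First demand of the output computes:
  v1 = min2(8, 9) = 8
  v2 = neg(3) = -3
  v4 = if0(v2=-3 -> else branch v1) = 8
  v6 = if0(in6=9 -> else branch v1) = 8
  v9 = max2(3, 8) = 8
  v10 = max2(3, 8) = 8
  v12 = max2(8, 8) = 8
  v13 = absv(8) = 8
  v16 = if0(v13=8 -> else branch v9) = 8

After the edit, cleaning proceeds:
  v1: a read changed (in6 9->0) — executes, giving 0.
  v3: had never run; runs now, result 0.
  v4: a read changed (v1 8->0) — executes, giving 0.
  v6: a read changed (in6 9->0; v1 8->0) — executes, giving 0.
  v9: a read changed (v6 8->0) — executes, giving 3.
  v10: a read changed (v4 8->0) — executes, giving 3.
  v12: a read changed (v6 8->0; v10 8->3) — executes, giving 3.
  v13: a read changed (v12 8->3) — executes, giving 3.
  v16: a read changed (v13 8->3; v9 8->3) — executes, giving 3.

Note the branch switch — v3 had no cache and runs now for the first time.

9 computations run: v1, v3, v4, v6, v9, v10, v12, v13, v16.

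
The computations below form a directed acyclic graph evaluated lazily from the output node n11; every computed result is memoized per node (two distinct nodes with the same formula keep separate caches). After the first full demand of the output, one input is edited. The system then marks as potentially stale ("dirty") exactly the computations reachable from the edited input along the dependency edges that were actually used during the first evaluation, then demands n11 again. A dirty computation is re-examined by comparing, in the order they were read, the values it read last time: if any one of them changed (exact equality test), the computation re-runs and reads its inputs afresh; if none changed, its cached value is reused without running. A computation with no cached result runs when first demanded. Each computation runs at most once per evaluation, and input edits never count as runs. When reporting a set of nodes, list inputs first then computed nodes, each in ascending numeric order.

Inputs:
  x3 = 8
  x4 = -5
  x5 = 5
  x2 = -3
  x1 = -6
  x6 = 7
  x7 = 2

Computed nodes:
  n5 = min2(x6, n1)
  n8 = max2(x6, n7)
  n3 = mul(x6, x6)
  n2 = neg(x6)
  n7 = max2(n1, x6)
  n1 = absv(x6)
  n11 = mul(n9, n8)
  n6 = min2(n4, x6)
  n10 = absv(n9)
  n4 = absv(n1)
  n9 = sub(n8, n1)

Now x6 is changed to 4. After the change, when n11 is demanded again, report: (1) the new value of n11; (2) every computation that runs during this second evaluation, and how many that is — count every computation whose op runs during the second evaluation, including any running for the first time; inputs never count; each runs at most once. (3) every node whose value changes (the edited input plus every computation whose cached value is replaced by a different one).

First demand of the output computes:
  n1 = absv(7) = 7
  n7 = max2(7, 7) = 7
  n8 = max2(7, 7) = 7
  n9 = sub(7, 7) = 0
  n11 = mul(0, 7) = 0

After the edit, cleaning proceeds:
  n1: a read changed (x6 7->4) — executes, giving 4.
  n7: a read changed (n1 7->4; x6 7->4) — executes, giving 4.
  n8: a read changed (x6 7->4; n7 7->4) — executes, giving 4.
  n9: a read changed (n8 7->4; n1 7->4) — executes, giving 0 — identical to its old value.
  n11: a read changed (n8 7->4) — executes, giving 0 — identical to its old value.

Demanding n11 again yields 0.
5 computations run: n1, n7, n8, n9, n11.
The nodes whose values change: x6, n1, n7, n8.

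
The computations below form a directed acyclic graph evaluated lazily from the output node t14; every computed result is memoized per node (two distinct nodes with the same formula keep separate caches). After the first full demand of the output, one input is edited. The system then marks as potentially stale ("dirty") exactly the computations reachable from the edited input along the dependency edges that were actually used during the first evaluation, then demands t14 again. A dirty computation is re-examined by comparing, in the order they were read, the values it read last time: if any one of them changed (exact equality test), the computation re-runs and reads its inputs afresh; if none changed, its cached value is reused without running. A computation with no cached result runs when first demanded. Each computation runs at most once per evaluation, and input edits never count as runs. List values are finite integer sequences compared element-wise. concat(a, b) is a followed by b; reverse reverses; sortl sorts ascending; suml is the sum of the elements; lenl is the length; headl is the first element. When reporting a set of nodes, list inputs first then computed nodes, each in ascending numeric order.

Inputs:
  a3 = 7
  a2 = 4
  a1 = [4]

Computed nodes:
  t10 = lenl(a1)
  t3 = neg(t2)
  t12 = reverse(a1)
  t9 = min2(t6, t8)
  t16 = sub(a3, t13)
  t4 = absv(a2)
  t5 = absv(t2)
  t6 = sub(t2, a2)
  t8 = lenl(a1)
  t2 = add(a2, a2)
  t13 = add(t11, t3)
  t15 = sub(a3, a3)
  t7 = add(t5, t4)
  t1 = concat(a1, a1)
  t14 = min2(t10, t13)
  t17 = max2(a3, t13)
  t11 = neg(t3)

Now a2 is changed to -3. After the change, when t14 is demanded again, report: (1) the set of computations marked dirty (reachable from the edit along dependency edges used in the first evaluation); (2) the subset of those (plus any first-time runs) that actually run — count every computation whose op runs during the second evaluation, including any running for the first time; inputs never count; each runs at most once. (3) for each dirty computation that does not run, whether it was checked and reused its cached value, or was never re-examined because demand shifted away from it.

First demand of the output computes:
  t2 = add(4, 4) = 8
  t3 = neg(8) = -8
  t10 = lenl([4]) = 1
  t11 = neg(-8) = 8
  t13 = add(8, -8) = 0
  t14 = min2(1, 0) = 0

After the edit, cleaning proceeds:
  t2: a read changed (a2 4->-3; a2 4->-3) — executes, giving -6.
  t3: a read changed (t2 8->-6) — executes, giving 6.
  t11: a read changed (t3 -8->6) — executes, giving -6.
  t13: a read changed (t11 8->-6; t3 -8->6) — executes, giving 0 — identical to its old value.
  t14: dirty, but its reads are unchanged (t10 unchanged, t13 unchanged); cached 0 stands.

Note the absorption at t13: it re-runs yet its value is the same, leaving the output's value untouched.

The edit dirties: t2, t3, t11, t13, t14.
4 computations run: t2, t3, t11, t13.
Cache hits after checking: t14.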